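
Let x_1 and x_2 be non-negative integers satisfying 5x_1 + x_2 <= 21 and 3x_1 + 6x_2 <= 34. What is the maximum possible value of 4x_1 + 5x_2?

(x_1,x_2)=(3,4) is feasible, giving 32.
(x_1,x_2)=(2,4) is feasible, giving 28.
(x_1,x_2)=(3,3) is feasible, giving 27.
(x_1,x_2)=(2,3) is feasible, giving 23.
The best lattice point is (3,4), giving 32.

32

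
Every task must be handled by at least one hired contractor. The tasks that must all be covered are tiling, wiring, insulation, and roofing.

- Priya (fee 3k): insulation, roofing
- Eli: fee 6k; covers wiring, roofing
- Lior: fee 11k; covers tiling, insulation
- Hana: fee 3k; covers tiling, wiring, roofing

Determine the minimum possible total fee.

Choose Priya and Hana: together they cover tiling, wiring, insulation, roofing — every task.
Total fee: 3 + 3 = 6.

6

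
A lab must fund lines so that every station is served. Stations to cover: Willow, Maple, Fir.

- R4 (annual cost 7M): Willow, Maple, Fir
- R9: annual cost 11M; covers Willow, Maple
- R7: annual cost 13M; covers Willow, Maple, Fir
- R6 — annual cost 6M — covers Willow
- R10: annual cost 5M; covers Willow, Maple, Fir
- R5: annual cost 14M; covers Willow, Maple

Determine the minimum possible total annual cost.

R10 alone covers Willow, Maple, Fir — every station.
Total annual cost: 5.
No cover costs less than 5.

5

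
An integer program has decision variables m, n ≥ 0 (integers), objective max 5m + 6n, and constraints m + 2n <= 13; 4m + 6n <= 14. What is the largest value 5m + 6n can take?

(m,n)=(2,1): 1·2+2·1=4≤13, 4·2+6·1=14≤14, objective 16.
(m,n)=(3,0): 1·3+2·0=3≤13, 4·3+6·0=12≤14, objective 15.
(m,n)=(1,1): 1·1+2·1=3≤13, 4·1+6·1=10≤14, objective 11.
(m,n)=(2,0): 1·2+2·0=2≤13, 4·2+6·0=8≤14, objective 10.
Maximum is 16 at (m,n)=(2,1).

16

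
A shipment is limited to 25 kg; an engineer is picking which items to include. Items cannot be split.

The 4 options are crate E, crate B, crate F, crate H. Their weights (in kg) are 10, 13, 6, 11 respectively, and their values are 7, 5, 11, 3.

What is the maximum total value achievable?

Allowing fractional choices, the relaxed optimum would be about 21.5, but items are indivisible.
crate B + crate F: weight 13 + 6 = 19 ≤ 25, value 5 + 11 = 16.
crate E + crate F: weight 10 + 6 = 16 ≤ 25, value 7 + 11 = 18.
crate F + crate H: weight 6 + 11 = 17 ≤ 25, value 11 + 3 = 14.
Best is crate E and crate F with total value 18.

18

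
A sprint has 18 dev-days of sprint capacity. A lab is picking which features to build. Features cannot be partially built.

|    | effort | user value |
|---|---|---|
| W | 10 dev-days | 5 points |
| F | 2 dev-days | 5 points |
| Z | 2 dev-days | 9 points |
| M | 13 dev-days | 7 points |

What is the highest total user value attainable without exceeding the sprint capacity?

Allowing fractional choices, the relaxed optimum would be about 21.5, but features are indivisible.
Z + M: effort 2 + 13 = 15 ≤ 18, user value 9 + 7 = 16.
F + Z + M: effort 2 + 2 + 13 = 17 ≤ 18, user value 5 + 9 + 7 = 21.
W + F + Z: effort 10 + 2 + 2 = 14 ≤ 18, user value 5 + 5 + 9 = 19.
Best is F, Z, and M with total user value 21.

21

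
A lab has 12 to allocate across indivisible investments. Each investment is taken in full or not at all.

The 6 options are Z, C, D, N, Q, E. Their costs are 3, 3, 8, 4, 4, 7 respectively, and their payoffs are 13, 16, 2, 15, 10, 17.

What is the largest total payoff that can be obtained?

44

Allowing fractional choices, the relaxed optimum would be about 49.0, but investments are indivisible.
Z + C + N: cost 3 + 3 + 4 = 10 ≤ 12, payoff 13 + 16 + 15 = 44.
C + N + Q: cost 3 + 4 + 4 = 11 ≤ 12, payoff 16 + 15 + 10 = 41.
Best is Z, C, and N with total payoff 44.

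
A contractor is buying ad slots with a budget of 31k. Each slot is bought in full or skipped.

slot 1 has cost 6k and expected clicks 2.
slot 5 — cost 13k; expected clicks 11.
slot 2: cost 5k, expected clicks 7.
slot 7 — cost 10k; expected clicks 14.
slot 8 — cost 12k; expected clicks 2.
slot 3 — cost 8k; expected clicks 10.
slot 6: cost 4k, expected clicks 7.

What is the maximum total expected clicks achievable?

slot 2 + slot 7 + slot 3 + slot 6: cost 5 + 10 + 8 + 4 = 27 ≤ 31, expected clicks 7 + 14 + 10 + 7 = 38.
slot 5 + slot 7 + slot 3: cost 13 + 10 + 8 = 31 ≤ 31, expected clicks 11 + 14 + 10 = 35.
slot 5 + slot 2 + slot 3 + slot 6: cost 13 + 5 + 8 + 4 = 30 ≤ 31, expected clicks 11 + 7 + 10 + 7 = 35.
Best is slot 2, slot 7, slot 3, and slot 6 with total expected clicks 38.

38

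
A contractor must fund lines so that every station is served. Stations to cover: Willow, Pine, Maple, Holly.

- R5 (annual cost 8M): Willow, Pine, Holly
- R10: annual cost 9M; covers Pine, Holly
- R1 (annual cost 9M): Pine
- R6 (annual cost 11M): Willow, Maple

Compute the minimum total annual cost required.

19

This is a weighted set-cover instance.
Choose R5 and R6: together they cover Willow, Pine, Maple, Holly — every station.
Total annual cost: 8 + 11 = 19.
No cover costs less than 19.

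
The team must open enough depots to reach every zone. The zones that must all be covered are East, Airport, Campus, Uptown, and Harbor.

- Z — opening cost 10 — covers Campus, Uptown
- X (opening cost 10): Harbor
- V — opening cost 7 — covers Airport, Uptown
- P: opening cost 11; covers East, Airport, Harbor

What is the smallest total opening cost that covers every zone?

The greedy cost-per-new-zone heuristic would pick V, P, and Z for 28, but a cheaper cover exists.
Choose Z and P: together they cover East, Airport, Campus, Uptown, Harbor — every zone.
Total opening cost: 10 + 11 = 21.
No cover costs less than 21.

21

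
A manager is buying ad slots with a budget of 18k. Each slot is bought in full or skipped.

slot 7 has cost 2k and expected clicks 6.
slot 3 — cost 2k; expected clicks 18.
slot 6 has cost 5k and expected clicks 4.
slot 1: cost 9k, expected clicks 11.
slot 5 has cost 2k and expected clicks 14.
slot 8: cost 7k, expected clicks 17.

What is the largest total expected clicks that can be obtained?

59

Allowing fractional choices, the relaxed optimum would be about 61.1, but ad slots are indivisible.
slot 7 + slot 3 + slot 6 + slot 5 + slot 8: cost 2 + 2 + 5 + 2 + 7 = 18 ≤ 18, expected clicks 6 + 18 + 4 + 14 + 17 = 59.
slot 7 + slot 3 + slot 5 + slot 8: cost 2 + 2 + 2 + 7 = 13 ≤ 18, expected clicks 6 + 18 + 14 + 17 = 55.
Best is slot 7, slot 3, slot 6, slot 5, and slot 8 with total expected clicks 59.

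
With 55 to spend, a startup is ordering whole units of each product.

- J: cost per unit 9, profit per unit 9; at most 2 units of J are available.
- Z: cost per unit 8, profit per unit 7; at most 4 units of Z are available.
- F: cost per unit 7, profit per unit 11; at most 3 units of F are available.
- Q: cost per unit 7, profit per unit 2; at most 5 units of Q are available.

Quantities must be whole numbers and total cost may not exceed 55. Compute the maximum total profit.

65

This is a bounded integer knapsack.
Take 2×J, 2×Z, and 3×F: cost 55 ≤ 55, profit 2·9 + 2·7 + 3·11 = 65.
F has the best ratio (11/7) and is taken to its limit of 3; remaining capacity is filled optimally with the others.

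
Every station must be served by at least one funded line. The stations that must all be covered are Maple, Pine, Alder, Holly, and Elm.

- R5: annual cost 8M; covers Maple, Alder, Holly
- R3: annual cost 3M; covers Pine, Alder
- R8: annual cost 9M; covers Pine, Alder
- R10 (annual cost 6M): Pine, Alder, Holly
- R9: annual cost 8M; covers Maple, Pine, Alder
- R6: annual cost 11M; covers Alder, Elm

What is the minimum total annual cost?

22

Choose R5, R3, and R6: together they cover Maple, Pine, Alder, Holly, Elm — every station.
Total annual cost: 8 + 3 + 11 = 22.
No cover costs less than 22.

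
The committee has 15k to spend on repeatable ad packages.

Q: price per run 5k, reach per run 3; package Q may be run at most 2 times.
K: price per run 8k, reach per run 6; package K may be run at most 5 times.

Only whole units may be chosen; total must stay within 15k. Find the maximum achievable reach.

9

This is a bounded integer knapsack.
Take 1×Q and 1×K: price 13 ≤ 15, reach 1·3 + 1·6 = 9.
No other integer combination yields more.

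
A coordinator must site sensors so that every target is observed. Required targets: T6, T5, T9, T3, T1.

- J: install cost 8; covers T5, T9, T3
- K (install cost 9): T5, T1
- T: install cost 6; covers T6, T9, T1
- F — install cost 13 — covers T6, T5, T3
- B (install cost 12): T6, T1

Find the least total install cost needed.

14

Choose J and T: together they cover T6, T5, T9, T3, T1 — every target.
Total install cost: 8 + 6 = 14.
No cover costs less than 14.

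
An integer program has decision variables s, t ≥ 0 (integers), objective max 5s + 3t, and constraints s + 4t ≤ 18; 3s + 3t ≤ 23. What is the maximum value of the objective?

(s,t)=(7,0): 1·7+4·0=7≤18, 3·7+3·0=21≤23, objective 35.
(s,t)=(6,1): 1·6+4·1=10≤18, 3·6+3·1=21≤23, objective 33.
(s,t)=(6,0): 1·6+4·0=6≤18, 3·6+3·0=18≤23, objective 30.
No feasible integer point exceeds 35.

35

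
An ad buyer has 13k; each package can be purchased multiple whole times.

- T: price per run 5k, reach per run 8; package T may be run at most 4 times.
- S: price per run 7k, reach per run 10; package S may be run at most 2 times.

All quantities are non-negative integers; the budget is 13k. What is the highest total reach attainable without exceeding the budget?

18

Take 1×T and 1×S: price 12 ≤ 13, reach 1·8 + 1·10 = 18.
No other integer combination yields more.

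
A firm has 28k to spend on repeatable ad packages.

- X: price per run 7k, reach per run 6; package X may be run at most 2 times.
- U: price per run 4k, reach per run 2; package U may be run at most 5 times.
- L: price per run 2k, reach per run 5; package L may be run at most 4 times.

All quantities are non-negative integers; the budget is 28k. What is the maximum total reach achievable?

34

This is a bounded integer knapsack.
Take 2×X, 1×U, and 4×L: price 26 ≤ 28, reach 2·6 + 1·2 + 4·5 = 34.
L has the best ratio (5/2) and is taken to its limit of 4; remaining capacity is filled optimally with the others.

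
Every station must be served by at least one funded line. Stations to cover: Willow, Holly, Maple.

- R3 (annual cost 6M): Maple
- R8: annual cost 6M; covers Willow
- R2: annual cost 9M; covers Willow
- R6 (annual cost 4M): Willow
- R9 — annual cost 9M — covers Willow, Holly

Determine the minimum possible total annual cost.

The greedy cost-per-new-station heuristic would pick R6, R3, and R9 for 19, but a cheaper cover exists.
Choose R3 and R9: together they cover Willow, Holly, Maple — every station.
Total annual cost: 6 + 9 = 15.
No cover costs less than 15.

15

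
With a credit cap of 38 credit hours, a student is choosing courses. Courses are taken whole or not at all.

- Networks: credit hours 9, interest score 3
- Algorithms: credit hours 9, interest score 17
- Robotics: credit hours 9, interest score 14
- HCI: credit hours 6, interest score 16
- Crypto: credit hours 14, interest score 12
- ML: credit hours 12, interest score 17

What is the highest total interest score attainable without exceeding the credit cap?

64

Allowing fractional choices, the relaxed optimum would be about 65.7, but courses are indivisible.
Algorithms + Robotics + HCI + Crypto: credit hours 9 + 9 + 6 + 14 = 38 ≤ 38, interest score 17 + 14 + 16 + 12 = 59.
Algorithms + Robotics + HCI + ML: credit hours 9 + 9 + 6 + 12 = 36 ≤ 38, interest score 17 + 14 + 16 + 17 = 64.
Networks + Algorithms + HCI + ML: credit hours 9 + 9 + 6 + 12 = 36 ≤ 38, interest score 3 + 17 + 16 + 17 = 53.
Best is Algorithms, Robotics, HCI, and ML with total interest score 64.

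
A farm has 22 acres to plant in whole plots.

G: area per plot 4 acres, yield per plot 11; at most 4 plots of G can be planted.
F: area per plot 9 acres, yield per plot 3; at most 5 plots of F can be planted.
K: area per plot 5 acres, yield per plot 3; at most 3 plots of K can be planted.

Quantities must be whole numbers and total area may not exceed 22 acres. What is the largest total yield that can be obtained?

This is a bounded integer knapsack.
G has the best ratio (11/4); taking only G gives at most 4×11 = 44 (stopped by the supply cap of 4).
Mixing does better — 4×G and 1×K: area 21 ≤ 22, yield 4·11 + 1·3 = 47.

47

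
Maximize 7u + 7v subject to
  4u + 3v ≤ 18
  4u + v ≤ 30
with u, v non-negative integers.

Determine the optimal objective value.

42

(u,v)=(0,6): 4·0+3·6=18≤18, 4·0+1·6=6≤30, objective 42.
(u,v)=(0,5): 4·0+3·5=15≤18, 4·0+1·5=5≤30, objective 35.
Maximum is 42 at (u,v)=(0,6).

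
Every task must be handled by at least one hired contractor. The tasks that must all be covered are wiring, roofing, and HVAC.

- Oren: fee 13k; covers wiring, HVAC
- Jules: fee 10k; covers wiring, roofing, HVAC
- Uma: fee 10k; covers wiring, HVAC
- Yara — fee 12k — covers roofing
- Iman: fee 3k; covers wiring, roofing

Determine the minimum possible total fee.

10

This is a weighted set-cover instance.
Jules alone covers wiring, roofing, HVAC — every task.
Total fee: 10.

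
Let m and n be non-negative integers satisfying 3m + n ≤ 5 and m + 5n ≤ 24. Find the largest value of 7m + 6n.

Relaxing integrality, the LP optimum is 29.21 at (m,n) = (0.0714, 4.79), which is not an integer point.
(m,n)=(0,4): 3·0+1·4=4≤5, 1·0+5·4=20≤24, objective 24.
(m,n)=(0,3): 3·0+1·3=3≤5, 1·0+5·3=15≤24, objective 18.
Maximum is 24 at (m,n)=(0,4).

24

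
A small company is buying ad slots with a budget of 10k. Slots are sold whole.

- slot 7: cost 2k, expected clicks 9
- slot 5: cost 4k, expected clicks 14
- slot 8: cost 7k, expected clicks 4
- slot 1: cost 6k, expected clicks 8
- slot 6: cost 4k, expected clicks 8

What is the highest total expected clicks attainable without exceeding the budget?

31

slot 7 + slot 5: cost 2 + 4 = 6 ≤ 10, expected clicks 9 + 14 = 23.
slot 5 + slot 6: cost 4 + 4 = 8 ≤ 10, expected clicks 14 + 8 = 22.
slot 7 + slot 5 + slot 6: cost 2 + 4 + 4 = 10 ≤ 10, expected clicks 9 + 14 + 8 = 31.
Best is slot 7, slot 5, and slot 6 with total expected clicks 31.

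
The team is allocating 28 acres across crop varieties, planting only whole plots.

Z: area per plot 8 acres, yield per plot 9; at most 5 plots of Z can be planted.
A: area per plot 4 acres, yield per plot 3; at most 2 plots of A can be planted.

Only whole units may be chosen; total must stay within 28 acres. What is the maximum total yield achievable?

3×Z and 1×A: area 28 ≤ 28, yield 3·9 + 1·3 = 30.
3×Z: area 24 ≤ 28, yield 3·9 = 27.
Best is 30.

30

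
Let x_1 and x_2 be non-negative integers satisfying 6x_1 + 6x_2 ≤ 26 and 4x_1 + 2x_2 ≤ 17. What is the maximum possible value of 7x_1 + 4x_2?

(x_1,x_2)=(4,0) is feasible, giving 28.
(x_1,x_2)=(3,1) is feasible, giving 25.
(x_1,x_2)=(3,0) is feasible, giving 21.
No feasible integer point exceeds 28.

28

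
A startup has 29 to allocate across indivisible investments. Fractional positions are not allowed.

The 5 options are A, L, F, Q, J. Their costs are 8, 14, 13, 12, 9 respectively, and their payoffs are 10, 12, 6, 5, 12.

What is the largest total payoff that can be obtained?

Allowing fractional choices, the relaxed optimum would be about 32.3, but investments are indivisible.
A + Q + J: cost 8 + 12 + 9 = 29 ≤ 29, payoff 10 + 5 + 12 = 27.
L + J: cost 14 + 9 = 23 ≤ 29, payoff 12 + 12 = 24.
A + J: cost 8 + 9 = 17 ≤ 29, payoff 10 + 12 = 22.
Best is A, Q, and J with total payoff 27.

27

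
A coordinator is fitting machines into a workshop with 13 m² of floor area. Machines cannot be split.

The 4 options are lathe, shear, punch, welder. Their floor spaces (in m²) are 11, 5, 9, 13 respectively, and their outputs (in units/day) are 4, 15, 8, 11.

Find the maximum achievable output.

welder: floor space 13 ≤ 13, output 11.
shear: floor space 5 ≤ 13, output 15.
Best is shear with total output 15.

15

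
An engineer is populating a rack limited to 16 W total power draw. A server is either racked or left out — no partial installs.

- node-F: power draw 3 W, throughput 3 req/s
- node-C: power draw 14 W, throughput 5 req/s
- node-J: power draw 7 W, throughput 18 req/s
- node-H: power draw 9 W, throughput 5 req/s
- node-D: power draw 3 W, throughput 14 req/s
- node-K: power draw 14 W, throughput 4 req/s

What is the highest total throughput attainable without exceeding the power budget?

This is a 0-1 knapsack instance.
Allowing fractional choices, the relaxed optimum would be about 36.7, but servers are indivisible.
node-F + node-J + node-D: power draw 3 + 7 + 3 = 13 ≤ 16, throughput 3 + 18 + 14 = 35.
node-J + node-D: power draw 7 + 3 = 10 ≤ 16, throughput 18 + 14 = 32.
Best is node-F, node-J, and node-D with total throughput 35.

35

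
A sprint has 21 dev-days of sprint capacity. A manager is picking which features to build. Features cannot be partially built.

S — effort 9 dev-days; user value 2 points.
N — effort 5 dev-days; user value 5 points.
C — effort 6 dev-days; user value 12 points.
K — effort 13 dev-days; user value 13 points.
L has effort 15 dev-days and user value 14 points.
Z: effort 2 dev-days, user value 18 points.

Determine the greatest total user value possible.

N + C + Z: effort 5 + 6 + 2 = 13 ≤ 21, user value 5 + 12 + 18 = 35.
N + K + Z: effort 5 + 13 + 2 = 20 ≤ 21, user value 5 + 13 + 18 = 36.
C + K + Z: effort 6 + 13 + 2 = 21 ≤ 21, user value 12 + 13 + 18 = 43.
Best is C, K, and Z with total user value 43.

43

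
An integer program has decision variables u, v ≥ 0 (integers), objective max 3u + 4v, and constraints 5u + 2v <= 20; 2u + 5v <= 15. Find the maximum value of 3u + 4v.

14

Relaxing integrality, the LP optimum is 16.67 at (u,v) = (3.33, 1.67), which is not an integer point.
(u,v)=(2,2): 5·2+2·2=14≤20, 2·2+5·2=14≤15, objective 14.
(u,v)=(3,1): 5·3+2·1=17≤20, 2·3+5·1=11≤15, objective 13.
No feasible integer point exceeds 14.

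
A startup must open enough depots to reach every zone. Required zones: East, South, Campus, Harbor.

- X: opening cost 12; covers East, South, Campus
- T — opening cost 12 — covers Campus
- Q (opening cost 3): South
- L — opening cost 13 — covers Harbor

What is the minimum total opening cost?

25

Choose X and L: together they cover East, South, Campus, Harbor — every zone.
Total opening cost: 12 + 13 = 25.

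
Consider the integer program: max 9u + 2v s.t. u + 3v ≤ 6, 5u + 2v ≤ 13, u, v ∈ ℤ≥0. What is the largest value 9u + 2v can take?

20

(u,v)=(2,1): 1·2+3·1=5≤6, 5·2+2·1=12≤13, objective 20.
(u,v)=(2,0): 1·2+3·0=2≤6, 5·2+2·0=10≤13, objective 18.
No feasible integer point exceeds 20.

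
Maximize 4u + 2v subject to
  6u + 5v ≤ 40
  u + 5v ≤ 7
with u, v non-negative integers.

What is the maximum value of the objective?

24

The continuous relaxation peaks at (6.67, 0) with value 26.67; rounding to a feasible lattice point costs some objective.
(u,v)=(6,0): 6·6+5·0=36≤40, 1·6+5·0=6≤7, objective 24.
(u,v)=(5,0): 6·5+5·0=30≤40, 1·5+5·0=5≤7, objective 20.
Maximum is 24 at (u,v)=(6,0).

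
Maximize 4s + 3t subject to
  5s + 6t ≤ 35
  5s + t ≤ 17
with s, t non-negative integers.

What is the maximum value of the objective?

20

(s,t)=(2,4) is feasible, giving 20.
(s,t)=(1,5) is feasible, giving 19.
(s,t)=(3,2) is feasible, giving 18.
Maximum is 20 at (s,t)=(2,4).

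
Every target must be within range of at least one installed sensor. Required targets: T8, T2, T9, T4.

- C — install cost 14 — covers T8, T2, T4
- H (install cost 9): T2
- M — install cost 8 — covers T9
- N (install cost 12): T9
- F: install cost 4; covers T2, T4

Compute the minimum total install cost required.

This is an integer covering problem.
The greedy cost-per-new-target heuristic would pick F, M, and C for 26, but a cheaper cover exists.
Choose C and M: together they cover T8, T2, T9, T4 — every target.
Total install cost: 14 + 8 = 22.
No cover costs less than 22.

22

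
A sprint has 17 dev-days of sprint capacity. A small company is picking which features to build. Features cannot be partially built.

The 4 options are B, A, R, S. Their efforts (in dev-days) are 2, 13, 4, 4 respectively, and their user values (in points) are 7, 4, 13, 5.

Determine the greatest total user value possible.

Treat it as a binary knapsack problem.
B + R: effort 2 + 4 = 6 ≤ 17, user value 7 + 13 = 20.
R + S: effort 4 + 4 = 8 ≤ 17, user value 13 + 5 = 18.
B + R + S: effort 2 + 4 + 4 = 10 ≤ 17, user value 7 + 13 + 5 = 25.
Best is B, R, and S with total user value 25.

25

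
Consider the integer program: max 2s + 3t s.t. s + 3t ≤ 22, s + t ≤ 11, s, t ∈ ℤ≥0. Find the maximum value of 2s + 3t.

27

(s,t)=(6,5): 1·6+3·5=21≤22, 1·6+1·5=11≤11, objective 27.
(s,t)=(7,4): 1·7+3·4=19≤22, 1·7+1·4=11≤11, objective 26.
(s,t)=(4,6): 1·4+3·6=22≤22, 1·4+1·6=10≤11, objective 26.
The best lattice point is (6,5), giving 27.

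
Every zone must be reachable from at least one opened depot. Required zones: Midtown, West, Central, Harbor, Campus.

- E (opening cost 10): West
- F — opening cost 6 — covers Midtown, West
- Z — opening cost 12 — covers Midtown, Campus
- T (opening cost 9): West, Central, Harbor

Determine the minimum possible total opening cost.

21

This is a weighted set-cover instance.
The greedy cost-per-new-zone heuristic would pick F, T, and Z for 27, but a cheaper cover exists.
Choose Z and T: together they cover Midtown, West, Central, Harbor, Campus — every zone.
Total opening cost: 12 + 9 = 21.
No cover costs less than 21.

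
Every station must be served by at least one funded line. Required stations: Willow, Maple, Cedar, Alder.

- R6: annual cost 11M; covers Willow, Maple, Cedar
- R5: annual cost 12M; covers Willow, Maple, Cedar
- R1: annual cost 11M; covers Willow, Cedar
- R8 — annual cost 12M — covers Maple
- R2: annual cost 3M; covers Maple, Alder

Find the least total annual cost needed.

Choose R6 and R2: together they cover Willow, Maple, Cedar, Alder — every station.
Total annual cost: 11 + 3 = 14.
No cover costs less than 14.

14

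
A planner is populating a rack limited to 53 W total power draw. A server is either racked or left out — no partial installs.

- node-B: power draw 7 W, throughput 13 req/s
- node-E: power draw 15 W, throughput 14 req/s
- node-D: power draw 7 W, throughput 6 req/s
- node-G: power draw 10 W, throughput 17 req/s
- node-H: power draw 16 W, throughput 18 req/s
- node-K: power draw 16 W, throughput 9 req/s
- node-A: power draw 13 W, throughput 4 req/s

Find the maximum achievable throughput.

62

This is a 0-1 knapsack instance.
Allowing fractional choices, the relaxed optimum would be about 66.3, but servers are indivisible.
node-B + node-E + node-G + node-H: power draw 7 + 15 + 10 + 16 = 48 ≤ 53, throughput 13 + 14 + 17 + 18 = 62.
node-B + node-D + node-G + node-H + node-A: power draw 7 + 7 + 10 + 16 + 13 = 53 ≤ 53, throughput 13 + 6 + 17 + 18 + 4 = 58.
node-B + node-G + node-H + node-K: power draw 7 + 10 + 16 + 16 = 49 ≤ 53, throughput 13 + 17 + 18 + 9 = 57.
Best is node-B, node-E, node-G, and node-H with total throughput 62.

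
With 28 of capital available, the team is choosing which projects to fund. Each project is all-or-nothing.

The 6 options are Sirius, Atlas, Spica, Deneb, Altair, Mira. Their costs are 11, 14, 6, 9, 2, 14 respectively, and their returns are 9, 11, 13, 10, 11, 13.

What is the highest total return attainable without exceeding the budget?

Sirius + Spica + Deneb + Altair: cost 11 + 6 + 9 + 2 = 28 ≤ 28, return 9 + 13 + 10 + 11 = 43.
Spica + Altair + Mira: cost 6 + 2 + 14 = 22 ≤ 28, return 13 + 11 + 13 = 37.
Best is Sirius, Spica, Deneb, and Altair with total return 43.

43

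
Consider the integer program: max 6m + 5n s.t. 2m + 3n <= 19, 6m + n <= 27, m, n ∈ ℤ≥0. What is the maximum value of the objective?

The continuous relaxation peaks at (3.88, 3.75) with value 42.00; rounding to a feasible lattice point costs some objective.
(m,n)=(4,3): 2·4+3·3=17≤19, 6·4+1·3=27≤27, objective 39.
(m,n)=(3,4): 2·3+3·4=18≤19, 6·3+1·4=22≤27, objective 38.
(m,n)=(4,2): 2·4+3·2=14≤19, 6·4+1·2=26≤27, objective 34.
Maximum is 39 at (m,n)=(4,3).

39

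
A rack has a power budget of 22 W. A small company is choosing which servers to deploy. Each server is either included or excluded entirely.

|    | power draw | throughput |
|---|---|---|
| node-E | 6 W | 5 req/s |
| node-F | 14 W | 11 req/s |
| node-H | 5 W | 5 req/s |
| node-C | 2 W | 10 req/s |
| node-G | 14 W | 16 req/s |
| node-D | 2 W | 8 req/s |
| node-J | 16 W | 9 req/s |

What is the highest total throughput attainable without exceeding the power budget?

Allowing fractional choices, the relaxed optimum would be about 38.0, but servers are indivisible.
node-C + node-G + node-D: power draw 2 + 14 + 2 = 18 ≤ 22, throughput 10 + 16 + 8 = 34.
node-E + node-C + node-G: power draw 6 + 2 + 14 = 22 ≤ 22, throughput 5 + 10 + 16 = 31.
node-H + node-C + node-G: power draw 5 + 2 + 14 = 21 ≤ 22, throughput 5 + 10 + 16 = 31.
Best is node-C, node-G, and node-D with total throughput 34.

34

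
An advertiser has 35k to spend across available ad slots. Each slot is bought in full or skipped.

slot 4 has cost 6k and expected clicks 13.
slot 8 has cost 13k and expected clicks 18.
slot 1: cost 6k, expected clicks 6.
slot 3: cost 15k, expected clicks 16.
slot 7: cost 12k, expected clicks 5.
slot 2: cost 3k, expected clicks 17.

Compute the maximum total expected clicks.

54

Allowing fractional choices, the relaxed optimum would be about 61.9, but ad slots are indivisible.
slot 4 + slot 8 + slot 1 + slot 2: cost 6 + 13 + 6 + 3 = 28 ≤ 35, expected clicks 13 + 18 + 6 + 17 = 54.
slot 4 + slot 8 + slot 7 + slot 2: cost 6 + 13 + 12 + 3 = 34 ≤ 35, expected clicks 13 + 18 + 5 + 17 = 53.
slot 4 + slot 1 + slot 3 + slot 2: cost 6 + 6 + 15 + 3 = 30 ≤ 35, expected clicks 13 + 6 + 16 + 17 = 52.
Best is slot 4, slot 8, slot 1, and slot 2 with total expected clicks 54.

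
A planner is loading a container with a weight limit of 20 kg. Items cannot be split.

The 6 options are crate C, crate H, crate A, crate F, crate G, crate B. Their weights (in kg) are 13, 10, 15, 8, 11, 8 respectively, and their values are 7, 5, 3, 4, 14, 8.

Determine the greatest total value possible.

22

Take crate G and crate B: weight 11 + 8 = 19 ≤ 20, value 14 + 8 = 22.
No other feasible combination does better.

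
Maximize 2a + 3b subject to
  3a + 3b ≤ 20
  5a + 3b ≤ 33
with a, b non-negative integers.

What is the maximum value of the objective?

(a,b)=(0,6): 3·0+3·6=18≤20, 5·0+3·6=18≤33, objective 18.
(a,b)=(1,5): 3·1+3·5=18≤20, 5·1+3·5=20≤33, objective 17.
(a,b)=(0,5): 3·0+3·5=15≤20, 5·0+3·5=15≤33, objective 15.
No feasible integer point exceeds 18.

18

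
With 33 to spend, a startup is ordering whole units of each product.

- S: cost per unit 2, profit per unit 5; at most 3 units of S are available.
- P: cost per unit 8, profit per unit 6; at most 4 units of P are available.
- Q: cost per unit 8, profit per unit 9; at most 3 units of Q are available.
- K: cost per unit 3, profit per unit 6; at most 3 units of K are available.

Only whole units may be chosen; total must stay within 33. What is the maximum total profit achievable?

This is a bounded integer knapsack.
3×S, 3×Q, and 1×K: cost 33 ≤ 33, profit 3·5 + 3·9 + 1·6 = 48.
3×S, 2×Q, and 3×K: cost 31 ≤ 33, profit 3·5 + 2·9 + 3·6 = 51.
Best is 51.

51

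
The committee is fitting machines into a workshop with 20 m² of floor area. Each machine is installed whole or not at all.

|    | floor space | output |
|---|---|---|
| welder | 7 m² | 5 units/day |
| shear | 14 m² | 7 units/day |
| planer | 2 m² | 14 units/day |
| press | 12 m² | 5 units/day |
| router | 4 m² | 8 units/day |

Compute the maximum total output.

Allowing fractional choices, the relaxed optimum would be about 30.5, but machines are indivisible.
welder + planer + router: floor space 7 + 2 + 4 = 13 ≤ 20, output 5 + 14 + 8 = 27.
shear + planer + router: floor space 14 + 2 + 4 = 20 ≤ 20, output 7 + 14 + 8 = 29.
Best is shear, planer, and router with total output 29.

29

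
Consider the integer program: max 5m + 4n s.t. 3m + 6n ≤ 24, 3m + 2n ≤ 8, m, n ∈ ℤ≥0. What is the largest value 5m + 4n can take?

16

(m,n)=(0,4): 3·0+6·4=24≤24, 3·0+2·4=8≤8, objective 16.
(m,n)=(0,3): 3·0+6·3=18≤24, 3·0+2·3=6≤8, objective 12.
The best lattice point is (0,4), giving 16.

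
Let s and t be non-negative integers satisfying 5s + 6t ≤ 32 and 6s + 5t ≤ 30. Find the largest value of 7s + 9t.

The continuous relaxation peaks at (0, 5.33) with value 48.00; rounding to a feasible lattice point costs some objective.
(s,t)=(0,5): 5·0+6·5=30≤32, 6·0+5·5=25≤30, objective 45.
(s,t)=(1,4): 5·1+6·4=29≤32, 6·1+5·4=26≤30, objective 43.
(s,t)=(0,4): 5·0+6·4=24≤32, 6·0+5·4=20≤30, objective 36.
No feasible integer point exceeds 45.

45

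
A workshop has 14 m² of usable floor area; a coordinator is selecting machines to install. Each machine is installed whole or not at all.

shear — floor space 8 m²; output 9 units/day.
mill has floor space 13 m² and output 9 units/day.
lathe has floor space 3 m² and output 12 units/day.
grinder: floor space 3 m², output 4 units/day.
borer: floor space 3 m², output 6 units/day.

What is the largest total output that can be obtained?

Treat it as a binary knapsack problem.
Allowing fractional choices, the relaxed optimum would be about 27.6, but machines are indivisible.
shear + lathe + borer: floor space 8 + 3 + 3 = 14 ≤ 14, output 9 + 12 + 6 = 27.
shear + lathe + grinder: floor space 8 + 3 + 3 = 14 ≤ 14, output 9 + 12 + 4 = 25.
Best is shear, lathe, and borer with total output 27.

27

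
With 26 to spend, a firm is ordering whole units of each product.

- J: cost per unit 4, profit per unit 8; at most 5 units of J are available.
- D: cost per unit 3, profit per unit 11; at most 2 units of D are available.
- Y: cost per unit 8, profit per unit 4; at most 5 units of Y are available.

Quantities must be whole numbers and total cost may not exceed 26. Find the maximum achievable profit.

62

D has the best ratio (11/3); taking only D gives at most 2×11 = 22 (stopped by the supply cap of 2).
Mixing does better — 5×J and 2×D: cost 26 ≤ 26, profit 5·8 + 2·11 = 62.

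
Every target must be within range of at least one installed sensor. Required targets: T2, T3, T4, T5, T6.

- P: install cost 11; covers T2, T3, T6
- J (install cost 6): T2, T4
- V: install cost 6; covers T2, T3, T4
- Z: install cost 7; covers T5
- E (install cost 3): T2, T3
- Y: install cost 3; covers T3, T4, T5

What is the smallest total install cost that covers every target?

Choose P and Y: together they cover T2, T3, T4, T5, T6 — every target.
Total install cost: 11 + 3 = 14.

14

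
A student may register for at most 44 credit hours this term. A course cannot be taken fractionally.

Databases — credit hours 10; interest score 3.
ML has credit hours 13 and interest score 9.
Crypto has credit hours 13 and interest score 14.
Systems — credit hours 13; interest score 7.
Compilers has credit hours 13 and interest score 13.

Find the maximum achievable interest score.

Take ML, Crypto, and Compilers: credit hours 13 + 13 + 13 = 39 ≤ 44, interest score 9 + 14 + 13 = 36.
No other feasible combination does better.

36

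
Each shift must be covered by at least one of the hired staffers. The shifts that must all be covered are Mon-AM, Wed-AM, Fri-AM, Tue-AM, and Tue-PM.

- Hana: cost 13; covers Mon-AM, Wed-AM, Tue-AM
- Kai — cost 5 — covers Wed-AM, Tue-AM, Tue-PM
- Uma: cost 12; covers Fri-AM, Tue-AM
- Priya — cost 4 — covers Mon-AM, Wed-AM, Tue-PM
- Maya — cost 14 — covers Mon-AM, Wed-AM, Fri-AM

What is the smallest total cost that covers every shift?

This is a weighted set-cover instance.
The greedy cost-per-new-shift heuristic would pick Priya, Kai, and Uma for 21, but a cheaper cover exists.
Choose Uma and Priya: together they cover Mon-AM, Wed-AM, Fri-AM, Tue-AM, Tue-PM — every shift.
Total cost: 12 + 4 = 16.
No cover costs less than 16.

16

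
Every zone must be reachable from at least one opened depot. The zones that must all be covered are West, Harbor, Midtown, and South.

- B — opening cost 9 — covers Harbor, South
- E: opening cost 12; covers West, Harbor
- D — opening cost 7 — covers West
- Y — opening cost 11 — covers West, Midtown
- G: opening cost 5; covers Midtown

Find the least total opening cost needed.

Choose B and Y: together they cover West, Harbor, Midtown, South — every zone.
Total opening cost: 9 + 11 = 20.

20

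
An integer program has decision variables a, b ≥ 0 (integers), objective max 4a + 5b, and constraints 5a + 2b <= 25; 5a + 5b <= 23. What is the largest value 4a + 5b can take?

(a,b)=(0,4): 5·0+2·4=8≤25, 5·0+5·4=20≤23, objective 20.
(a,b)=(1,3): 5·1+2·3=11≤25, 5·1+5·3=20≤23, objective 19.
Maximum is 20 at (a,b)=(0,4).

20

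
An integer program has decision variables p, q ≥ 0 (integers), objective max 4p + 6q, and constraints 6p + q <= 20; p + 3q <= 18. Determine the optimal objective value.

The continuous relaxation peaks at (2.47, 5.18) with value 40.94; rounding to a feasible lattice point costs some objective.
(p,q)=(2,5): 6·2+1·5=17≤20, 1·2+3·5=17≤18, objective 38.
(p,q)=(1,5): 6·1+1·5=11≤20, 1·1+3·5=16≤18, objective 34.
(p,q)=(2,4): 6·2+1·4=16≤20, 1·2+3·4=14≤18, objective 32.
No feasible integer point exceeds 38.

38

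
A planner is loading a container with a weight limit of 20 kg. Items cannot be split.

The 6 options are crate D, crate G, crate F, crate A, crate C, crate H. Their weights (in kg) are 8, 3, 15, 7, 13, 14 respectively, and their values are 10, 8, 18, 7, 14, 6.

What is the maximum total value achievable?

crate D + crate G + crate A: weight 8 + 3 + 7 = 18 ≤ 20, value 10 + 8 + 7 = 25.
crate G + crate C: weight 3 + 13 = 16 ≤ 20, value 8 + 14 = 22.
crate G + crate F: weight 3 + 15 = 18 ≤ 20, value 8 + 18 = 26.
Best is crate G and crate F with total value 26.

26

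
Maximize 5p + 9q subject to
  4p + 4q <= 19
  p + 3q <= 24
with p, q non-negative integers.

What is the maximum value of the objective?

The continuous relaxation peaks at (0, 4.75) with value 42.75; rounding to a feasible lattice point costs some objective.
(p,q)=(0,4): 4·0+4·4=16≤19, 1·0+3·4=12≤24, objective 36.
(p,q)=(1,3): 4·1+4·3=16≤19, 1·1+3·3=10≤24, objective 32.
(p,q)=(0,3): 4·0+4·3=12≤19, 1·0+3·3=9≤24, objective 27.
Maximum is 36 at (p,q)=(0,4).

36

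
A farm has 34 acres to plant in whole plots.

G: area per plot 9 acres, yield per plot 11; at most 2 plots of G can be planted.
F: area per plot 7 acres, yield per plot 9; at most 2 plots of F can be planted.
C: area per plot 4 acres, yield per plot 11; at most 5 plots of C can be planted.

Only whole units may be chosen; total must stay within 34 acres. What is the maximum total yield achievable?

73

This is a bounded integer knapsack.
2×F and 5×C: area 34 ≤ 34, yield 2·9 + 5·11 = 73.
1×G and 5×C: area 29 ≤ 34, yield 1·11 + 5·11 = 66.
Best is 73.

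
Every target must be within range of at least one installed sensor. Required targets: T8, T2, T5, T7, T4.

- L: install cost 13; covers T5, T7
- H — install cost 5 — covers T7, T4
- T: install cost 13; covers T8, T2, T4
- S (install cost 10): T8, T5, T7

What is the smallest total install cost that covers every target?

The greedy cost-per-new-target heuristic would pick H, S, and T for 28, but a cheaper cover exists.
Choose T and S: together they cover T8, T2, T5, T7, T4 — every target.
Total install cost: 13 + 10 = 23.
No cover costs less than 23.

23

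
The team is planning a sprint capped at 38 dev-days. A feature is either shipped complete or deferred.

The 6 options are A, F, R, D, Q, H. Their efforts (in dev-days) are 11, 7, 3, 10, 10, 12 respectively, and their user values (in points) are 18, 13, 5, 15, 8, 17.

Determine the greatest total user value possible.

A + R + D + H: effort 11 + 3 + 10 + 12 = 36 ≤ 38, user value 18 + 5 + 15 + 17 = 55.
A + F + D + Q: effort 11 + 7 + 10 + 10 = 38 ≤ 38, user value 18 + 13 + 15 + 8 = 54.
Best is A, R, D, and H with total user value 55.

55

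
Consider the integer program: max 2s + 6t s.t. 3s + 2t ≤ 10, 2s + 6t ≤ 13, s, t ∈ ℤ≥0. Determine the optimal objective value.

Relaxing integrality, the LP optimum is 13.00 at (s,t) = (0, 2.17), which is not an integer point.
(s,t)=(0,2): 3·0+2·2=4≤10, 2·0+6·2=12≤13, objective 12.
(s,t)=(1,1): 3·1+2·1=5≤10, 2·1+6·1=8≤13, objective 8.
Maximum is 12 at (s,t)=(0,2).

12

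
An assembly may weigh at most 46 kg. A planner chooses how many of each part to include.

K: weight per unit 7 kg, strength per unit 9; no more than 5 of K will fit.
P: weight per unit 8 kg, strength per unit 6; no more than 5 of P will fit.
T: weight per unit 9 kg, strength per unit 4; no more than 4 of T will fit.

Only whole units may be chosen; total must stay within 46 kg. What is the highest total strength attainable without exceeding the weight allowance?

51

This is a bounded integer knapsack.
Take 5×K and 1×P: weight 43 ≤ 46, strength 5·9 + 1·6 = 51.
K has the best ratio (9/7) and is taken to its limit of 5; remaining capacity is filled optimally with the others.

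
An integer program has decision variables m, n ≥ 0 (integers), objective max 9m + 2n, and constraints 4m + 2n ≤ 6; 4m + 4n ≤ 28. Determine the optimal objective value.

(m,n)=(1,1) is feasible, giving 11.
(m,n)=(1,0) is feasible, giving 9.
(m,n)=(0,2) is feasible, giving 4.
(m,n)=(0,1) is feasible, giving 2.
The best lattice point is (1,1), giving 11.

11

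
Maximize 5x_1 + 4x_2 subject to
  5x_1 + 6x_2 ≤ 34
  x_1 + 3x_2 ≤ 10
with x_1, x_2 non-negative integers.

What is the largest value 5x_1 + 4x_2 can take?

Relaxing integrality, the LP optimum is 34.00 at (x_1,x_2) = (6.8, 0), which is not an integer point.
(x_1,x_2)=(6,0) is feasible, giving 30.
(x_1,x_2)=(5,1) is feasible, giving 29.
(x_1,x_2)=(5,0) is feasible, giving 25.
Maximum is 30 at (x_1,x_2)=(6,0).

30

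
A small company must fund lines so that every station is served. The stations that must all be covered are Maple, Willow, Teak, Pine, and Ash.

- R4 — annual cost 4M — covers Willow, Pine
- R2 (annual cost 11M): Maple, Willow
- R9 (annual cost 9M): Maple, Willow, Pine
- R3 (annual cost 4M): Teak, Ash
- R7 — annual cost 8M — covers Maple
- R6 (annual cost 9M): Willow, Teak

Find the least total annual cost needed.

The greedy cost-per-new-station heuristic would pick R4, R3, and R7 for 16, but a cheaper cover exists.
Choose R9 and R3: together they cover Maple, Willow, Teak, Pine, Ash — every station.
Total annual cost: 9 + 4 = 13.
No cover costs less than 13.

13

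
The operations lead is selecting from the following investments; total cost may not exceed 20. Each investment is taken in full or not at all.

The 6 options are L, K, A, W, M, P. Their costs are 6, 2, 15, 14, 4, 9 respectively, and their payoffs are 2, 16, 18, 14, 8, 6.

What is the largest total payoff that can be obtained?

38

Take K, W, and M: cost 2 + 14 + 4 = 20 ≤ 20, payoff 16 + 14 + 8 = 38.
No other feasible combination does better.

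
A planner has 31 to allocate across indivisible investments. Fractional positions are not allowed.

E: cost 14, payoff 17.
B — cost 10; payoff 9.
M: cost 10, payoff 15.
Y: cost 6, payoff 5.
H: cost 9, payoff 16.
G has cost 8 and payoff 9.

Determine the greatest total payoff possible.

42

Take E, H, and G: cost 14 + 9 + 8 = 31 ≤ 31, payoff 17 + 16 + 9 = 42.
No other feasible combination does better.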